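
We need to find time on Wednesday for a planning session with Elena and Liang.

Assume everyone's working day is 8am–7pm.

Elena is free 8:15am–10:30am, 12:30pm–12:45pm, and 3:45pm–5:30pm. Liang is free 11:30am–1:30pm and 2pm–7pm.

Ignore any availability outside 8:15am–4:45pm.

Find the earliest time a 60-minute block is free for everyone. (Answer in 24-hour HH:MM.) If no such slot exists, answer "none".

Elena ∩ Liang: 12:30–12:45, 15:45–17:30.
Restricted to 08:15–16:45: 12:30–12:45, 15:45–16:45.
Windows ≥ 60 min: 15:45–16:45.
Earliest such window starts at 15:45.

15:45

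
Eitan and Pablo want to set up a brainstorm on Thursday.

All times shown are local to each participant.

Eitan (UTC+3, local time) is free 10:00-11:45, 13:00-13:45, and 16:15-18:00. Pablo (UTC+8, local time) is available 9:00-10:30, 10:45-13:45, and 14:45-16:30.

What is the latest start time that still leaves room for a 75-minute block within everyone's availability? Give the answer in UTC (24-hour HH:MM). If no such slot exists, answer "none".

07:15

Eitan → UTC: 07:00–08:45, 10:00–10:45, 13:15–15:00.
Pablo → UTC: 01:00–02:30, 02:45–05:45, 06:45–08:30.
Eitan ∩ Pablo: 07:00–08:30.
Windows ≥ 75 min: 07:00–08:30.
Latest start in the last window 07:00–08:30 is 08:30 − 75 min = 07:15.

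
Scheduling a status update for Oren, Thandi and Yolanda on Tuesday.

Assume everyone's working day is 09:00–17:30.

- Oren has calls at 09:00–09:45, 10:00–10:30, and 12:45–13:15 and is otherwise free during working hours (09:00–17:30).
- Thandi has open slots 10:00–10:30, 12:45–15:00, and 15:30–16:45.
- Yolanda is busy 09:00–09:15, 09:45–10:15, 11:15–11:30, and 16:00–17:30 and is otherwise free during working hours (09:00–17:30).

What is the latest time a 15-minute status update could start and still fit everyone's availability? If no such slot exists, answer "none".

Oren free within 09:00–17:30: 09:45–10:00, 10:30–12:45, 13:15–17:30.
Yolanda free within 09:00–17:30: 09:15–09:45, 10:15–11:15, 11:30–16:00.
Oren ∩ Thandi: 13:15–15:00, 15:30–16:45.
Oren ∩ Thandi ∩ Yolanda: 13:15–15:00, 15:30–16:00.
Windows ≥ 15 min: 13:15–15:00, 15:30–16:00.
Latest start in the last window 15:30–16:00 is 16:00 − 15 min = 15:45.

15:45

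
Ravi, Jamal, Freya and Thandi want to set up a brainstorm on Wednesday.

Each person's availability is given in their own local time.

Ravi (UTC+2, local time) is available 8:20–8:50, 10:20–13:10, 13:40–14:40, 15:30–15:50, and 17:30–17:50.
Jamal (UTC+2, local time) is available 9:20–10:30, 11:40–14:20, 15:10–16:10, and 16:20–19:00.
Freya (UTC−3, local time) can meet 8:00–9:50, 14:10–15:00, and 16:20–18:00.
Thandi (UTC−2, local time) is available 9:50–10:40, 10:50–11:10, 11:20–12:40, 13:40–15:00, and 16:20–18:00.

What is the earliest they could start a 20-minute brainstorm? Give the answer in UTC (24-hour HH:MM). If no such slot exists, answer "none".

11:50

Ravi → UTC: 06:20–06:50, 08:20–11:10, 11:40–12:40, 13:30–13:50, 15:30–15:50.
Jamal → UTC: 07:20–08:30, 09:40–12:20, 13:10–14:10, 14:20–17:00.
Freya → UTC: 11:00–12:50, 17:10–18:00, 19:20–21:00.
Thandi → UTC: 11:50–12:40, 12:50–13:10, 13:20–14:40, 15:40–17:00, 18:20–20:00.
Ravi ∩ Jamal: 08:20–08:30, 09:40–11:10, 11:40–12:20, 13:30–13:50, 15:30–15:50.
Ravi ∩ Jamal ∩ Freya: 11:00–11:10, 11:40–12:20.
Ravi ∩ Jamal ∩ Freya ∩ Thandi: 11:50–12:20.
Windows ≥ 20 min: 11:50–12:20.
Earliest such window starts at 11:50.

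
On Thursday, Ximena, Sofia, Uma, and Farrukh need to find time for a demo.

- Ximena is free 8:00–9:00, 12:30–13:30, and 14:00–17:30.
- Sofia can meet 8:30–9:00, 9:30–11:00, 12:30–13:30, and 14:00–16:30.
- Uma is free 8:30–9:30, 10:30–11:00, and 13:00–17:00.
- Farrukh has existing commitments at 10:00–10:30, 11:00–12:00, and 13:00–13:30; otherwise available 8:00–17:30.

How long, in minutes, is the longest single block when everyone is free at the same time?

Farrukh free within 08:00–17:30: 08:00–10:00, 10:30–11:00, 12:00–13:00, 13:30–17:30.
Ximena ∩ Sofia: 08:30–09:00, 12:30–13:30, 14:00–16:30.
Ximena ∩ Sofia ∩ Uma: 08:30–09:00, 13:00–13:30, 14:00–16:30.
Ximena ∩ Sofia ∩ Uma ∩ Farrukh: 08:30–09:00, 14:00–16:30.
Common window lengths: 30, 150 min; longest is 150.

150 minutes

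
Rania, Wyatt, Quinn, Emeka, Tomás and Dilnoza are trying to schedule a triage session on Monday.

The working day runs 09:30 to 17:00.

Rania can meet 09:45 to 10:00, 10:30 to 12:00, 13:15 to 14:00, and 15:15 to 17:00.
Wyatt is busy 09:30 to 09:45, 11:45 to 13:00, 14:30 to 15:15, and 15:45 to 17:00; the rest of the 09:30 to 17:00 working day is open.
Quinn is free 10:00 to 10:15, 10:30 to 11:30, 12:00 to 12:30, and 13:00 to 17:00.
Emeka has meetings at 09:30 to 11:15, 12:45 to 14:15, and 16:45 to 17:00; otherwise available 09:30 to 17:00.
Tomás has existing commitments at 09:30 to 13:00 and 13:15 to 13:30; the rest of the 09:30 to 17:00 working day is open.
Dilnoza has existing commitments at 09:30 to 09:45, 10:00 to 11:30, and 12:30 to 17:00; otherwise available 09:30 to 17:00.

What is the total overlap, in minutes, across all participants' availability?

0 minutes

Wyatt free within 09:30–17:00: 09:45–11:45, 13:00–14:30, 15:15–15:45.
Emeka free within 09:30–17:00: 11:15–12:45, 14:15–16:45.
Tomás free within 09:30–17:00: 13:00–13:15, 13:30–17:00.
Dilnoza free within 09:30–17:00: 09:45–10:00, 11:30–12:30.
Rania ∩ Wyatt: 09:45–10:00, 10:30–11:45, 13:15–14:00, 15:15–15:45.
Rania ∩ Wyatt ∩ Quinn: 10:30–11:30, 13:15–14:00, 15:15–15:45.
Rania ∩ Wyatt ∩ Quinn ∩ Emeka: 11:15–11:30, 15:15–15:45.
Rania ∩ Wyatt ∩ Quinn ∩ Emeka ∩ Tomás: 15:15–15:45.
Rania ∩ Wyatt ∩ Quinn ∩ Emeka ∩ Tomás ∩ Dilnoza: (none).
Total common minutes: 0.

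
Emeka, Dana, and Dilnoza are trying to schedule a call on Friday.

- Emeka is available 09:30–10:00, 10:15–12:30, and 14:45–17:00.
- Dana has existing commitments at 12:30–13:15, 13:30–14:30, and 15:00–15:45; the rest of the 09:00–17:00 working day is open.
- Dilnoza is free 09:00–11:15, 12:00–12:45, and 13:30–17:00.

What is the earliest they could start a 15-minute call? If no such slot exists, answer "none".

09:30

Dana free within 09:00–17:00: 09:00–12:30, 13:15–13:30, 14:30–15:00, 15:45–17:00.
Emeka ∩ Dana: 09:30–10:00, 10:15–12:30, 14:45–15:00, 15:45–17:00.
Emeka ∩ Dana ∩ Dilnoza: 09:30–10:00, 10:15–11:15, 12:00–12:30, 14:45–15:00, 15:45–17:00.
Windows ≥ 15 min: 09:30–10:00, 10:15–11:15, 12:00–12:30, 14:45–15:00, 15:45–17:00.
Earliest such window starts at 09:30.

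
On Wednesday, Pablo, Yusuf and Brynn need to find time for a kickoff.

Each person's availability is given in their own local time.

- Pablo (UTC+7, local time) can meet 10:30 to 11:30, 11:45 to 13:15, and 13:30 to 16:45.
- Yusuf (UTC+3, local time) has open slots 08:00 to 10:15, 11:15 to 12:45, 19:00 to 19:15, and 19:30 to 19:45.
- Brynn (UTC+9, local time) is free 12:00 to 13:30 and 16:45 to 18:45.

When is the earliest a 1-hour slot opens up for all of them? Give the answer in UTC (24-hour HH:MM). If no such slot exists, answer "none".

Pablo → UTC: 03:30–04:30, 04:45–06:15, 06:30–09:45.
Yusuf → UTC: 05:00–07:15, 08:15–09:45, 16:00–16:15, 16:30–16:45.
Brynn → UTC: 03:00–04:30, 07:45–09:45.
Pablo ∩ Yusuf: 05:00–06:15, 06:30–07:15, 08:15–09:45.
Pablo ∩ Yusuf ∩ Brynn: 08:15–09:45.
Windows ≥ 60 min: 08:15–09:45.
Earliest such window starts at 08:15.

08:15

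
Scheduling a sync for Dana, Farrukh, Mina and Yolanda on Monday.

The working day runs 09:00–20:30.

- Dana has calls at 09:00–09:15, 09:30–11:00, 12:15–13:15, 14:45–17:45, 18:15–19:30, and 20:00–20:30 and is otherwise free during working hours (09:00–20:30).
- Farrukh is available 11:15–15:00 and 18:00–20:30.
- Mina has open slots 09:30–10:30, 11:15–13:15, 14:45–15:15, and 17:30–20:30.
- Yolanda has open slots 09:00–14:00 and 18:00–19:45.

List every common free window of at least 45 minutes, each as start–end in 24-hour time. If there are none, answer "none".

Dana free within 09:00–20:30: 09:15–09:30, 11:00–12:15, 13:15–14:45, 17:45–18:15, 19:30–20:00.
Dana ∩ Farrukh: 11:15–12:15, 13:15–14:45, 18:00–18:15, 19:30–20:00.
Dana ∩ Farrukh ∩ Mina: 11:15–12:15, 18:00–18:15, 19:30–20:00.
Dana ∩ Farrukh ∩ Mina ∩ Yolanda: 11:15–12:15, 18:00–18:15, 19:30–19:45.
Windows ≥ 45 min: 11:15–12:15.

11:15–12:15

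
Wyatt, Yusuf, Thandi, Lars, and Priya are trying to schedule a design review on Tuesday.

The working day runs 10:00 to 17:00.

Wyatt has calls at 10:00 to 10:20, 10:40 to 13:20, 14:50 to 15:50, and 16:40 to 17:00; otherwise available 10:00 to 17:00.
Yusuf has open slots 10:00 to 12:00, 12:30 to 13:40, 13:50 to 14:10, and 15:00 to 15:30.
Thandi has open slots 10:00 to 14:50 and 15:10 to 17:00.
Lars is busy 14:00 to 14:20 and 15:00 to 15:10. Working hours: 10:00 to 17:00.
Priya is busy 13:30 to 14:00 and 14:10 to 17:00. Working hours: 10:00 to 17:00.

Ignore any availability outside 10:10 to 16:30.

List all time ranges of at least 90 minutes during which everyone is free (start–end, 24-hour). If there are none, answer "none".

none

Wyatt free within 10:00–17:00: 10:20–10:40, 13:20–14:50, 15:50–16:40.
Lars free within 10:00–17:00: 10:00–14:00, 14:20–15:00, 15:10–17:00.
Priya free within 10:00–17:00: 10:00–13:30, 14:00–14:10.
Wyatt ∩ Yusuf: 10:20–10:40, 13:20–13:40, 13:50–14:10.
Wyatt ∩ Yusuf ∩ Thandi: 10:20–10:40, 13:20–13:40, 13:50–14:10.
Wyatt ∩ Yusuf ∩ Thandi ∩ Lars: 10:20–10:40, 13:20–13:40, 13:50–14:00.
Wyatt ∩ Yusuf ∩ Thandi ∩ Lars ∩ Priya: 10:20–10:40, 13:20–13:30.
Restricted to 10:10–16:30: 10:20–10:40, 13:20–13:30.
Windows ≥ 90 min: (none).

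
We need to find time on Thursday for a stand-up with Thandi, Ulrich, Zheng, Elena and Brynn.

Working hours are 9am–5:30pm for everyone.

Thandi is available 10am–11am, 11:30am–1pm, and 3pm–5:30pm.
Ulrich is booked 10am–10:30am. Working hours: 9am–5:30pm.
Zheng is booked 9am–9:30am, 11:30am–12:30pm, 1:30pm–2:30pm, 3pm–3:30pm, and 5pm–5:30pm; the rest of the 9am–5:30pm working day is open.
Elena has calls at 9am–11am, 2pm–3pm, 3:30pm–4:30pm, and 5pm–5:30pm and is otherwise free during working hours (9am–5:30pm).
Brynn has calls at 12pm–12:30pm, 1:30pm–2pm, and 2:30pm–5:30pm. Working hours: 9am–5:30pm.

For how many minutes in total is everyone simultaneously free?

Ulrich free within 09:00–17:30: 09:00–10:00, 10:30–17:30.
Zheng free within 09:00–17:30: 09:30–11:30, 12:30–13:30, 14:30–15:00, 15:30–17:00.
Elena free within 09:00–17:30: 11:00–14:00, 15:00–15:30, 16:30–17:00.
Brynn free within 09:00–17:30: 09:00–12:00, 12:30–13:30, 14:00–14:30.
Thandi ∩ Ulrich: 10:30–11:00, 11:30–13:00, 15:00–17:30.
Thandi ∩ Ulrich ∩ Zheng: 10:30–11:00, 12:30–13:00, 15:30–17:00.
Thandi ∩ Ulrich ∩ Zheng ∩ Elena: 12:30–13:00, 16:30–17:00.
Thandi ∩ Ulrich ∩ Zheng ∩ Elena ∩ Brynn: 12:30–13:00.
Total common minutes: 30.

30 minutes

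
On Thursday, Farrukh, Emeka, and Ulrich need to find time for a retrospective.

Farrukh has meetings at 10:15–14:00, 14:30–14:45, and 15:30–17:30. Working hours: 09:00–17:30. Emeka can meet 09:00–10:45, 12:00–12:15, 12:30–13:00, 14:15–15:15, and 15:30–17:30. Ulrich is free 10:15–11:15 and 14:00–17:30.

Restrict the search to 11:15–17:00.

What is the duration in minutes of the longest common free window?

30 minutes

Farrukh free within 09:00–17:30: 09:00–10:15, 14:00–14:30, 14:45–15:30.
Farrukh ∩ Emeka: 09:00–10:15, 14:15–14:30, 14:45–15:15.
Farrukh ∩ Emeka ∩ Ulrich: 14:15–14:30, 14:45–15:15.
Restricted to 11:15–17:00: 14:15–14:30, 14:45–15:15.
Common window lengths: 15, 30 min; longest is 30.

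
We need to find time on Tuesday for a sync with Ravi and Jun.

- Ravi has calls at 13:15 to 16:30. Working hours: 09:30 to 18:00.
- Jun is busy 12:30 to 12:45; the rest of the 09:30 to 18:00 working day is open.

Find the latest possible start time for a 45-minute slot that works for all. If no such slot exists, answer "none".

Ravi free within 09:30–18:00: 09:30–13:15, 16:30–18:00.
Jun free within 09:30–18:00: 09:30–12:30, 12:45–18:00.
Ravi ∩ Jun: 09:30–12:30, 12:45–13:15, 16:30–18:00.
Windows ≥ 45 min: 09:30–12:30, 16:30–18:00.
Latest start in the last window 16:30–18:00 is 18:00 − 45 min = 17:15.

17:15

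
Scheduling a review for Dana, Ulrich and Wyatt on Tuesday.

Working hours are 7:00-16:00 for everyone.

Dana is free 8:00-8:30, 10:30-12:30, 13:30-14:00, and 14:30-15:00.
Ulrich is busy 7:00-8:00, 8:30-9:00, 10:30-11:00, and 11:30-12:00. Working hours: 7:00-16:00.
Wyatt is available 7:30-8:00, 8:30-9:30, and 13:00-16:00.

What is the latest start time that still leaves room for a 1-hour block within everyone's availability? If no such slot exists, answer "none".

Ulrich free within 07:00–16:00: 08:00–08:30, 09:00–10:30, 11:00–11:30, 12:00–16:00.
Dana ∩ Ulrich: 08:00–08:30, 11:00–11:30, 12:00–12:30, 13:30–14:00, 14:30–15:00.
Dana ∩ Ulrich ∩ Wyatt: 13:30–14:00, 14:30–15:00.
Windows ≥ 60 min: (none).

none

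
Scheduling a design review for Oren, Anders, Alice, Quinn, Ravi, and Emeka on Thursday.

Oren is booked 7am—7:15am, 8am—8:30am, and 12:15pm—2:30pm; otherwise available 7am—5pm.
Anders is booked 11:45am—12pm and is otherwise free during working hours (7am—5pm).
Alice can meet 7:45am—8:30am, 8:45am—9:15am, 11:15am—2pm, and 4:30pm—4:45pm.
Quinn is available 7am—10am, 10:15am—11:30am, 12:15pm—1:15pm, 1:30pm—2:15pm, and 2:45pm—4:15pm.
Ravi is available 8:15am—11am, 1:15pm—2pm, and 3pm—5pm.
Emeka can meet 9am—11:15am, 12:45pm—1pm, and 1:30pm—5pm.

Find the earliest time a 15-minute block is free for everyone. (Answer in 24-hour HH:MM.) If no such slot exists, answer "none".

09:00

Oren free within 07:00–17:00: 07:15–08:00, 08:30–12:15, 14:30–17:00.
Anders free within 07:00–17:00: 07:00–11:45, 12:00–17:00.
Oren ∩ Anders: 07:15–08:00, 08:30–11:45, 12:00–12:15, 14:30–17:00.
Oren ∩ Anders ∩ Alice: 07:45–08:00, 08:45–09:15, 11:15–11:45, 12:00–12:15, 16:30–16:45.
Oren ∩ Anders ∩ Alice ∩ Quinn: 07:45–08:00, 08:45–09:15, 11:15–11:30.
Oren ∩ Anders ∩ Alice ∩ Quinn ∩ Ravi: 08:45–09:15.
Oren ∩ Anders ∩ Alice ∩ Quinn ∩ Ravi ∩ Emeka: 09:00–09:15.
Windows ≥ 15 min: 09:00–09:15.
Earliest such window starts at 09:00.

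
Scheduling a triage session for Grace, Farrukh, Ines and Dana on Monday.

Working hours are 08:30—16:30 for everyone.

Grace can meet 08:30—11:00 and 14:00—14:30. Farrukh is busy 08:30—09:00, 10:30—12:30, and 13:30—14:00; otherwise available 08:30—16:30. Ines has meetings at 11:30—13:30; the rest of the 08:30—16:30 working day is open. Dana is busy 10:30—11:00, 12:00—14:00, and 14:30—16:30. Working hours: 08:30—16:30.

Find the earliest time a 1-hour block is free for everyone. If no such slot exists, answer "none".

09:00

Farrukh free within 08:30–16:30: 09:00–10:30, 12:30–13:30, 14:00–16:30.
Ines free within 08:30–16:30: 08:30–11:30, 13:30–16:30.
Dana free within 08:30–16:30: 08:30–10:30, 11:00–12:00, 14:00–14:30.
Grace ∩ Farrukh: 09:00–10:30, 14:00–14:30.
Grace ∩ Farrukh ∩ Ines: 09:00–10:30, 14:00–14:30.
Grace ∩ Farrukh ∩ Ines ∩ Dana: 09:00–10:30, 14:00–14:30.
Windows ≥ 60 min: 09:00–10:30.
Earliest such window starts at 09:00.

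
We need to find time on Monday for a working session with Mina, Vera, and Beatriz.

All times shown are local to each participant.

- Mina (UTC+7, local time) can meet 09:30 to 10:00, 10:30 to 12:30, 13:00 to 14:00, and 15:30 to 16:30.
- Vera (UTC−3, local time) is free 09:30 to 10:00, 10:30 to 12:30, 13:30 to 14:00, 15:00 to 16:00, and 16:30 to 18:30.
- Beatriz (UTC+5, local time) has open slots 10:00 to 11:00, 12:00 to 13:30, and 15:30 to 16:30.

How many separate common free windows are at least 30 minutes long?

Mina → UTC: 02:30–03:00, 03:30–05:30, 06:00–07:00, 08:30–09:30.
Vera → UTC: 12:30–13:00, 13:30–15:30, 16:30–17:00, 18:00–19:00, 19:30–21:30.
Beatriz → UTC: 05:00–06:00, 07:00–08:30, 10:30–11:30.
Mina ∩ Vera: (none).
Mina ∩ Vera ∩ Beatriz: (none).
Windows ≥ 30 min: (none).
That's 0 windows.

0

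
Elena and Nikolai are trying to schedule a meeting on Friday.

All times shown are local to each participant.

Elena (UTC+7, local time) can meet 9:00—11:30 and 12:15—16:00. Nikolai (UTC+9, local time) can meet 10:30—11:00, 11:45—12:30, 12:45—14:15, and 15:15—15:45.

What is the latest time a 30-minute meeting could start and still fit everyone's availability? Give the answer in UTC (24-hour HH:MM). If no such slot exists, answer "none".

Elena → UTC: 02:00–04:30, 05:15–09:00.
Nikolai → UTC: 01:30–02:00, 02:45–03:30, 03:45–05:15, 06:15–06:45.
Elena ∩ Nikolai: 02:45–03:30, 03:45–04:30, 06:15–06:45.
Windows ≥ 30 min: 02:45–03:30, 03:45–04:30, 06:15–06:45.
Latest start in the last window 06:15–06:45 is 06:45 − 30 min = 06:15.

06:15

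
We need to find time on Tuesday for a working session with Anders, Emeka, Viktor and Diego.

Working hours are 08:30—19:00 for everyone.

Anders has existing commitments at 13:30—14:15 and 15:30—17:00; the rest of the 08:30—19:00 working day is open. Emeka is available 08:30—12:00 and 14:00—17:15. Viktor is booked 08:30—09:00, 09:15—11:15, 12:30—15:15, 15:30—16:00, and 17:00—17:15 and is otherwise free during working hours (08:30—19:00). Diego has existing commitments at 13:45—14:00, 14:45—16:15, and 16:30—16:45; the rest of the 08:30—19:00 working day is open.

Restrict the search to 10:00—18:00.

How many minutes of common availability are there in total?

Anders free within 08:30–19:00: 08:30–13:30, 14:15–15:30, 17:00–19:00.
Viktor free within 08:30–19:00: 09:00–09:15, 11:15–12:30, 15:15–15:30, 16:00–17:00, 17:15–19:00.
Diego free within 08:30–19:00: 08:30–13:45, 14:00–14:45, 16:15–16:30, 16:45–19:00.
Anders ∩ Emeka: 08:30–12:00, 14:15–15:30, 17:00–17:15.
Anders ∩ Emeka ∩ Viktor: 09:00–09:15, 11:15–12:00, 15:15–15:30.
Anders ∩ Emeka ∩ Viktor ∩ Diego: 09:00–09:15, 11:15–12:00.
Restricted to 10:00–18:00: 11:15–12:00.
Total common minutes: 45.

45 minutes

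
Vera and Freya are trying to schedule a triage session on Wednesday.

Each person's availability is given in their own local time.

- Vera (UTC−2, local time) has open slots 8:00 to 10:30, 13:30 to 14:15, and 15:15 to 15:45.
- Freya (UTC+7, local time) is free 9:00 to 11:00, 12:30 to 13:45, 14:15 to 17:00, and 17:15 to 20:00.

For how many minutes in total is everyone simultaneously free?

135 minutes

Vera → UTC: 10:00–12:30, 15:30–16:15, 17:15–17:45.
Freya → UTC: 02:00–04:00, 05:30–06:45, 07:15–10:00, 10:15–13:00.
Vera ∩ Freya: 10:15–12:30.
Total common minutes: 135.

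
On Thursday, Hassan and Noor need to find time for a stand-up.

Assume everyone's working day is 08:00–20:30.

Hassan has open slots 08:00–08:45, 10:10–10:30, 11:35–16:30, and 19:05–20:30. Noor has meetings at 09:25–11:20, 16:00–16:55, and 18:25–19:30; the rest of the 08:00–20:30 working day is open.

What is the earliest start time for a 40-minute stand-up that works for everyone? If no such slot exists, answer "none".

08:00

Noor free within 08:00–20:30: 08:00–09:25, 11:20–16:00, 16:55–18:25, 19:30–20:30.
Hassan ∩ Noor: 08:00–08:45, 11:35–16:00, 19:30–20:30.
Windows ≥ 40 min: 08:00–08:45, 11:35–16:00, 19:30–20:30.
Earliest such window starts at 08:00.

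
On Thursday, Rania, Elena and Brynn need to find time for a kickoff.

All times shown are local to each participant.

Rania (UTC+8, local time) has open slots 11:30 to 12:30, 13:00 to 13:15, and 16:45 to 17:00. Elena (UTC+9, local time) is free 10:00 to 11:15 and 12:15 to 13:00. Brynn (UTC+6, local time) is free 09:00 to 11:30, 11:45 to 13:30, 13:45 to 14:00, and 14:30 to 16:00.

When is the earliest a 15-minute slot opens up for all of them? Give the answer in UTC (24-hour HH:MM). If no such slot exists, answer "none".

Rania → UTC: 03:30–04:30, 05:00–05:15, 08:45–09:00.
Elena → UTC: 01:00–02:15, 03:15–04:00.
Brynn → UTC: 03:00–05:30, 05:45–07:30, 07:45–08:00, 08:30–10:00.
Rania ∩ Elena: 03:30–04:00.
Rania ∩ Elena ∩ Brynn: 03:30–04:00.
Windows ≥ 15 min: 03:30–04:00.
Earliest such window starts at 03:30.

03:30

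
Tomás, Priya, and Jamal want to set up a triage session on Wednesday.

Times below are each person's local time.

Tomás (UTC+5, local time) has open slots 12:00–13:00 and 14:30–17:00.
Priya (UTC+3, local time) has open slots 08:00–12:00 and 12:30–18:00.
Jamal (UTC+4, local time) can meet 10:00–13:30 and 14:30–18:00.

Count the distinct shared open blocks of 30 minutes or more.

Tomás → UTC: 07:00–08:00, 09:30–12:00.
Priya → UTC: 05:00–09:00, 09:30–15:00.
Jamal → UTC: 06:00–09:30, 10:30–14:00.
Tomás ∩ Priya: 07:00–08:00, 09:30–12:00.
Tomás ∩ Priya ∩ Jamal: 07:00–08:00, 10:30–12:00.
Windows ≥ 30 min: 07:00–08:00, 10:30–12:00.
That's 2 windows.

2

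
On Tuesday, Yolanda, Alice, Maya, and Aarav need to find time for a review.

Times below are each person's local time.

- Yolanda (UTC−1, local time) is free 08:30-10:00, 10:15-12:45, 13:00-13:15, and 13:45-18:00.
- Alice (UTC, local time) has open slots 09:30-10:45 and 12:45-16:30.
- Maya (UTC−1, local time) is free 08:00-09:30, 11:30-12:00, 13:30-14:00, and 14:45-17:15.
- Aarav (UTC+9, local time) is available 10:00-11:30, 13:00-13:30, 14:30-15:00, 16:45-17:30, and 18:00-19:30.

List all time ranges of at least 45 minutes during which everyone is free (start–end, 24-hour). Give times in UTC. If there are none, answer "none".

Yolanda → UTC: 09:30–11:00, 11:15–13:45, 14:00–14:15, 14:45–19:00.
Alice → UTC: 09:30–10:45, 12:45–16:30.
Maya → UTC: 09:00–10:30, 12:30–13:00, 14:30–15:00, 15:45–18:15.
Aarav → UTC: 01:00–02:30, 04:00–04:30, 05:30–06:00, 07:45–08:30, 09:00–10:30.
Yolanda ∩ Alice: 09:30–10:45, 12:45–13:45, 14:00–14:15, 14:45–16:30.
Yolanda ∩ Alice ∩ Maya: 09:30–10:30, 12:45–13:00, 14:45–15:00, 15:45–16:30.
Yolanda ∩ Alice ∩ Maya ∩ Aarav: 09:30–10:30.
Windows ≥ 45 min: 09:30–10:30.

09:30–10:30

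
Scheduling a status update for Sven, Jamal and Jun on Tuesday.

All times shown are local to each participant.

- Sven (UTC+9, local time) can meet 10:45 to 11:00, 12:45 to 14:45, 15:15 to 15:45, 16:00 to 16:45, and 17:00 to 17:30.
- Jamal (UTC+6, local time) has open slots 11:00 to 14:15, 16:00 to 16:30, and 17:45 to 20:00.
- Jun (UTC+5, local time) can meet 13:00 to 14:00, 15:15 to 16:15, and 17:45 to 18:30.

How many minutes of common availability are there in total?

Sven → UTC: 01:45–02:00, 03:45–05:45, 06:15–06:45, 07:00–07:45, 08:00–08:30.
Jamal → UTC: 05:00–08:15, 10:00–10:30, 11:45–14:00.
Jun → UTC: 08:00–09:00, 10:15–11:15, 12:45–13:30.
Sven ∩ Jamal: 05:00–05:45, 06:15–06:45, 07:00–07:45, 08:00–08:15.
Sven ∩ Jamal ∩ Jun: 08:00–08:15.
Total common minutes: 15.

15 minutes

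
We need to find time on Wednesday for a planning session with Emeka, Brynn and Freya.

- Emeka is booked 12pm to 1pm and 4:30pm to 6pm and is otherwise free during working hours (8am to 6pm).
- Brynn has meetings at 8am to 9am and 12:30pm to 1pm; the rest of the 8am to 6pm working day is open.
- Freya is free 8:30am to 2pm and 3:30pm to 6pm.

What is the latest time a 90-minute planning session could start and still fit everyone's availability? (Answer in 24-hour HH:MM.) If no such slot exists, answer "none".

Emeka free within 08:00–18:00: 08:00–12:00, 13:00–16:30.
Brynn free within 08:00–18:00: 09:00–12:30, 13:00–18:00.
Emeka ∩ Brynn: 09:00–12:00, 13:00–16:30.
Emeka ∩ Brynn ∩ Freya: 09:00–12:00, 13:00–14:00, 15:30–16:30.
Windows ≥ 90 min: 09:00–12:00.
Latest start in the last window 09:00–12:00 is 12:00 − 90 min = 10:30.

10:30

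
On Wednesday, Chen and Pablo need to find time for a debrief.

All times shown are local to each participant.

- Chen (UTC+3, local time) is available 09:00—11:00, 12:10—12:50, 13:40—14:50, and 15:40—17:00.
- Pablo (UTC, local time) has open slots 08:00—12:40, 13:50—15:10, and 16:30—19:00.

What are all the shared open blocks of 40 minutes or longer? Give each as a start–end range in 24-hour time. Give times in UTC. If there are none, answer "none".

Chen → UTC: 06:00–08:00, 09:10–09:50, 10:40–11:50, 12:40–14:00.
Pablo → UTC: 08:00–12:40, 13:50–15:10, 16:30–19:00.
Chen ∩ Pablo: 09:10–09:50, 10:40–11:50, 13:50–14:00.
Windows ≥ 40 min: 09:10–09:50, 10:40–11:50.

09:10–09:50, 10:40–11:50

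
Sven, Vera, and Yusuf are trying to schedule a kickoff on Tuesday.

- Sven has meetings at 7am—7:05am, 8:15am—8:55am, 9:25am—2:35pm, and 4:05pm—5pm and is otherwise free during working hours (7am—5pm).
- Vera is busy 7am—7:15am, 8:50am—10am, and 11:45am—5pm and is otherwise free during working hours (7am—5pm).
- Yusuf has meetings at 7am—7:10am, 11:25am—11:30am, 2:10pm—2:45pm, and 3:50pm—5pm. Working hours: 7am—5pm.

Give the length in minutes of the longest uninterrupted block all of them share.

60 minutes

Sven free within 07:00–17:00: 07:05–08:15, 08:55–09:25, 14:35–16:05.
Vera free within 07:00–17:00: 07:15–08:50, 10:00–11:45.
Yusuf free within 07:00–17:00: 07:10–11:25, 11:30–14:10, 14:45–15:50.
Sven ∩ Vera: 07:15–08:15.
Sven ∩ Vera ∩ Yusuf: 07:15–08:15.
Single common window of 60 minutes.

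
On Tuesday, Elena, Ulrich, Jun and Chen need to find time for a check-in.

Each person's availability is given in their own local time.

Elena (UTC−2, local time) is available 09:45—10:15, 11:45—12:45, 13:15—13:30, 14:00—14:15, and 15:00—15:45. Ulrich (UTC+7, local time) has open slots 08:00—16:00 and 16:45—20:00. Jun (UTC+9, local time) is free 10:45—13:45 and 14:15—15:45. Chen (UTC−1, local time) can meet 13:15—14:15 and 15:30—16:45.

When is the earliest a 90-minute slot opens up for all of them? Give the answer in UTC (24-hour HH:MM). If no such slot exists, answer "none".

Elena → UTC: 11:45–12:15, 13:45–14:45, 15:15–15:30, 16:00–16:15, 17:00–17:45.
Ulrich → UTC: 01:00–09:00, 09:45–13:00.
Jun → UTC: 01:45–04:45, 05:15–06:45.
Chen → UTC: 14:15–15:15, 16:30–17:45.
Elena ∩ Ulrich: 11:45–12:15.
Elena ∩ Ulrich ∩ Jun: (none).
Elena ∩ Ulrich ∩ Jun ∩ Chen: (none).
Windows ≥ 90 min: (none).

none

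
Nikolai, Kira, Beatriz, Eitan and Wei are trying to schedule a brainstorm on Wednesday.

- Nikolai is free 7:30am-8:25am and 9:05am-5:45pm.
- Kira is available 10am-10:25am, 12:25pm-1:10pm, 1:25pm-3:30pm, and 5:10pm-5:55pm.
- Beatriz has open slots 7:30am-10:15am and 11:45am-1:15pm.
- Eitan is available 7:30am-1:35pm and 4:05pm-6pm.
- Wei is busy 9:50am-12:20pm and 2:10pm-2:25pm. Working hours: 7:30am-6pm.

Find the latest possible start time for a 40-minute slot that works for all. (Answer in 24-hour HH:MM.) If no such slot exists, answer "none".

Wei free within 07:30–18:00: 07:30–09:50, 12:20–14:10, 14:25–18:00.
Nikolai ∩ Kira: 10:00–10:25, 12:25–13:10, 13:25–15:30, 17:10–17:45.
Nikolai ∩ Kira ∩ Beatriz: 10:00–10:15, 12:25–13:10.
Nikolai ∩ Kira ∩ Beatriz ∩ Eitan: 10:00–10:15, 12:25–13:10.
Nikolai ∩ Kira ∩ Beatriz ∩ Eitan ∩ Wei: 12:25–13:10.
Windows ≥ 40 min: 12:25–13:10.
Latest start in the last window 12:25–13:10 is 13:10 − 40 min = 12:30.

12:30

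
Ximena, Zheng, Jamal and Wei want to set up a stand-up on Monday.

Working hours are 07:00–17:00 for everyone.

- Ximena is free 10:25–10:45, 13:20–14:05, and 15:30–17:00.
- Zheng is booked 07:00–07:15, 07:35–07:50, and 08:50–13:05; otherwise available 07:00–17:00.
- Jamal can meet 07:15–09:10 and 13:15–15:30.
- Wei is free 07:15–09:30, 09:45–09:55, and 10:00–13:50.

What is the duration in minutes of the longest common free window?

30 minutes

Zheng free within 07:00–17:00: 07:15–07:35, 07:50–08:50, 13:05–17:00.
Ximena ∩ Zheng: 13:20–14:05, 15:30–17:00.
Ximena ∩ Zheng ∩ Jamal: 13:20–14:05.
Ximena ∩ Zheng ∩ Jamal ∩ Wei: 13:20–13:50.
Single common window of 30 minutes.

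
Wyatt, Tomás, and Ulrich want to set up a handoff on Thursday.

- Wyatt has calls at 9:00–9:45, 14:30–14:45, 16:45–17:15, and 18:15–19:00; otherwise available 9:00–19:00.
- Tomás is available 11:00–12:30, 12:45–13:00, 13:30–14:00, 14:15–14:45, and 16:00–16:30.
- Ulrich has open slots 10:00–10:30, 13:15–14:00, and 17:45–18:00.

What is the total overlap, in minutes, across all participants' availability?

Wyatt free within 09:00–19:00: 09:45–14:30, 14:45–16:45, 17:15–18:15.
Wyatt ∩ Tomás: 11:00–12:30, 12:45–13:00, 13:30–14:00, 14:15–14:30, 16:00–16:30.
Wyatt ∩ Tomás ∩ Ulrich: 13:30–14:00.
Total common minutes: 30.

30 minutes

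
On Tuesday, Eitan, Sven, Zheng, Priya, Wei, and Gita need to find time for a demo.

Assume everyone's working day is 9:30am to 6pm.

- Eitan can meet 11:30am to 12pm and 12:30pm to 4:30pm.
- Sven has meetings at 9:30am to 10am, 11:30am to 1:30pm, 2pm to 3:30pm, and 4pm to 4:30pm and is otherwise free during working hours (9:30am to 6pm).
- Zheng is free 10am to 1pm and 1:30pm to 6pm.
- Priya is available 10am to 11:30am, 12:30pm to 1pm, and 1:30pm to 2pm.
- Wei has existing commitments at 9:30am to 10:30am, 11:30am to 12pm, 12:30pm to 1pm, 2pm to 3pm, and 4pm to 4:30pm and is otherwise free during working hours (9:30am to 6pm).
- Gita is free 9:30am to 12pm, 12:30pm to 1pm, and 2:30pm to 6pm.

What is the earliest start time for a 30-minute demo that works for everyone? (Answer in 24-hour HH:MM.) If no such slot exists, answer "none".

none

Sven free within 09:30–18:00: 10:00–11:30, 13:30–14:00, 15:30–16:00, 16:30–18:00.
Wei free within 09:30–18:00: 10:30–11:30, 12:00–12:30, 13:00–14:00, 15:00–16:00, 16:30–18:00.
Eitan ∩ Sven: 13:30–14:00, 15:30–16:00.
Eitan ∩ Sven ∩ Zheng: 13:30–14:00, 15:30–16:00.
Eitan ∩ Sven ∩ Zheng ∩ Priya: 13:30–14:00.
Eitan ∩ Sven ∩ Zheng ∩ Priya ∩ Wei: 13:30–14:00.
Eitan ∩ Sven ∩ Zheng ∩ Priya ∩ Wei ∩ Gita: (none).
Windows ≥ 30 min: (none).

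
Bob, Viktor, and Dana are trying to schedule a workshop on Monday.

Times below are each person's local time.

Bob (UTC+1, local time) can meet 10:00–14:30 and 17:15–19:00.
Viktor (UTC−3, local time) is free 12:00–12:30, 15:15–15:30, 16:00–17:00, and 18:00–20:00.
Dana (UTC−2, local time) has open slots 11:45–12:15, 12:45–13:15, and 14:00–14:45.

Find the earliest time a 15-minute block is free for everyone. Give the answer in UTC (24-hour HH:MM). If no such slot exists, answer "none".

Bob → UTC: 09:00–13:30, 16:15–18:00.
Viktor → UTC: 15:00–15:30, 18:15–18:30, 19:00–20:00, 21:00–23:00.
Dana → UTC: 13:45–14:15, 14:45–15:15, 16:00–16:45.
Bob ∩ Viktor: (none).
Bob ∩ Viktor ∩ Dana: (none).
Windows ≥ 15 min: (none).

none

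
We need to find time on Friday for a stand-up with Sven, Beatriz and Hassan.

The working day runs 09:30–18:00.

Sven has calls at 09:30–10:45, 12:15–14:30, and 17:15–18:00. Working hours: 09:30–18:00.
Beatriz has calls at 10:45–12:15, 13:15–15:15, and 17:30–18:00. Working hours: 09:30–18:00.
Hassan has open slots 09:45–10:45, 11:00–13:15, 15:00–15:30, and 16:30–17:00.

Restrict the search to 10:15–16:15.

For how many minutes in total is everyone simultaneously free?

15 minutes

Sven free within 09:30–18:00: 10:45–12:15, 14:30–17:15.
Beatriz free within 09:30–18:00: 09:30–10:45, 12:15–13:15, 15:15–17:30.
Sven ∩ Beatriz: 15:15–17:15.
Sven ∩ Beatriz ∩ Hassan: 15:15–15:30, 16:30–17:00.
Restricted to 10:15–16:15: 15:15–15:30.
Total common minutes: 15.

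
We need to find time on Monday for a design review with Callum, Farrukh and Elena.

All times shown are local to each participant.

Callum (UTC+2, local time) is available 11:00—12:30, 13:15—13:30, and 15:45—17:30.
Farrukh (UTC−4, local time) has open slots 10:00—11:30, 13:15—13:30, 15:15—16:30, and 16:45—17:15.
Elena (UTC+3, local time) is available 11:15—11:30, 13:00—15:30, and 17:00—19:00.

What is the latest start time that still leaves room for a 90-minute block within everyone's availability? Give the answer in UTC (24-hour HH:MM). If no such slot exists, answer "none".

Callum → UTC: 09:00–10:30, 11:15–11:30, 13:45–15:30.
Farrukh → UTC: 14:00–15:30, 17:15–17:30, 19:15–20:30, 20:45–21:15.
Elena → UTC: 08:15–08:30, 10:00–12:30, 14:00–16:00.
Callum ∩ Farrukh: 14:00–15:30.
Callum ∩ Farrukh ∩ Elena: 14:00–15:30.
Windows ≥ 90 min: 14:00–15:30.
Latest start in the last window 14:00–15:30 is 15:30 − 90 min = 14:00.

14:00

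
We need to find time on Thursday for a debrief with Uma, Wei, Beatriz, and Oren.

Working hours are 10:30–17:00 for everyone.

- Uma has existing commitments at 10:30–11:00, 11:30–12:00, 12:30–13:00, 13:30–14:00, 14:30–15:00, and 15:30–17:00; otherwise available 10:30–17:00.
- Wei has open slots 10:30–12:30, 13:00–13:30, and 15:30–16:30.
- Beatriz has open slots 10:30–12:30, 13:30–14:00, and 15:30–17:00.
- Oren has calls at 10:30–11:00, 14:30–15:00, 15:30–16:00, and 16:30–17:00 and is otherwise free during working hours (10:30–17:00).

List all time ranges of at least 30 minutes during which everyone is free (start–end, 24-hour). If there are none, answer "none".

11:00–11:30, 12:00–12:30

Uma free within 10:30–17:00: 11:00–11:30, 12:00–12:30, 13:00–13:30, 14:00–14:30, 15:00–15:30.
Oren free within 10:30–17:00: 11:00–14:30, 15:00–15:30, 16:00–16:30.
Uma ∩ Wei: 11:00–11:30, 12:00–12:30, 13:00–13:30.
Uma ∩ Wei ∩ Beatriz: 11:00–11:30, 12:00–12:30.
Uma ∩ Wei ∩ Beatriz ∩ Oren: 11:00–11:30, 12:00–12:30.
Windows ≥ 30 min: 11:00–11:30, 12:00–12:30.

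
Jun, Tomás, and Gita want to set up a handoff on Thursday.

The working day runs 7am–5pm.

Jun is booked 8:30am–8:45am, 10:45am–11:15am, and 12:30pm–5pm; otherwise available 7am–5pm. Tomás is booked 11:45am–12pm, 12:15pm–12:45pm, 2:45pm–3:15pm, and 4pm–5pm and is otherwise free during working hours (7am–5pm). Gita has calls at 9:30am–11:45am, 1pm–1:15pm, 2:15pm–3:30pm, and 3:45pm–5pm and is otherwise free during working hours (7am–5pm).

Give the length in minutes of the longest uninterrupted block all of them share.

90 minutes

Jun free within 07:00–17:00: 07:00–08:30, 08:45–10:45, 11:15–12:30.
Tomás free within 07:00–17:00: 07:00–11:45, 12:00–12:15, 12:45–14:45, 15:15–16:00.
Gita free within 07:00–17:00: 07:00–09:30, 11:45–13:00, 13:15–14:15, 15:30–15:45.
Jun ∩ Tomás: 07:00–08:30, 08:45–10:45, 11:15–11:45, 12:00–12:15.
Jun ∩ Tomás ∩ Gita: 07:00–08:30, 08:45–09:30, 12:00–12:15.
Common window lengths: 90, 45, 15 min; longest is 90.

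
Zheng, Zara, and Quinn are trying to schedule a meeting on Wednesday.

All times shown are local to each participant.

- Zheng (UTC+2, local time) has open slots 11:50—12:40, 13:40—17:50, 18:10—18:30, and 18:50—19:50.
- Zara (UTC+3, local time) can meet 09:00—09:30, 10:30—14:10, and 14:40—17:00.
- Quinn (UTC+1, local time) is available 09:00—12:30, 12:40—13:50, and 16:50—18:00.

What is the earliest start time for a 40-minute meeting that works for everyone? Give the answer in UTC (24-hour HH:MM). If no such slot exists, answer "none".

Zheng → UTC: 09:50–10:40, 11:40–15:50, 16:10–16:30, 16:50–17:50.
Zara → UTC: 06:00–06:30, 07:30–11:10, 11:40–14:00.
Quinn → UTC: 08:00–11:30, 11:40–12:50, 15:50–17:00.
Zheng ∩ Zara: 09:50–10:40, 11:40–14:00.
Zheng ∩ Zara ∩ Quinn: 09:50–10:40, 11:40–12:50.
Windows ≥ 40 min: 09:50–10:40, 11:40–12:50.
Earliest such window starts at 09:50.

09:50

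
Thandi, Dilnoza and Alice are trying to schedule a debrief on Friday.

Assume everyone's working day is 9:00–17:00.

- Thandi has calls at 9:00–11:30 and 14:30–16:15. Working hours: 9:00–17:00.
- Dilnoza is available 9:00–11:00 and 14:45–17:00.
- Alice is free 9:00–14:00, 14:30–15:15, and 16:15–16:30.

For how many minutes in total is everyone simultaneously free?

Thandi free within 09:00–17:00: 11:30–14:30, 16:15–17:00.
Thandi ∩ Dilnoza: 16:15–17:00.
Thandi ∩ Dilnoza ∩ Alice: 16:15–16:30.
Total common minutes: 15.

15 minutes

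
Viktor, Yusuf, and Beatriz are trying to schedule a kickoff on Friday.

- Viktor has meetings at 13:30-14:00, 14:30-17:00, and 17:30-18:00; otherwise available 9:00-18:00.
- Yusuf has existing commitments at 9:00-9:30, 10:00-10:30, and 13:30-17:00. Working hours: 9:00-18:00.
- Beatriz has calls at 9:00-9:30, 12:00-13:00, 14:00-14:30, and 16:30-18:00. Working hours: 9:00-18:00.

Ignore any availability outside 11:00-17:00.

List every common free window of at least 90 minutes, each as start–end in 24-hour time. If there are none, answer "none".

none

Viktor free within 09:00–18:00: 09:00–13:30, 14:00–14:30, 17:00–17:30.
Yusuf free within 09:00–18:00: 09:30–10:00, 10:30–13:30, 17:00–18:00.
Beatriz free within 09:00–18:00: 09:30–12:00, 13:00–14:00, 14:30–16:30.
Viktor ∩ Yusuf: 09:30–10:00, 10:30–13:30, 17:00–17:30.
Viktor ∩ Yusuf ∩ Beatriz: 09:30–10:00, 10:30–12:00, 13:00–13:30.
Restricted to 11:00–17:00: 11:00–12:00, 13:00–13:30.
Windows ≥ 90 min: (none).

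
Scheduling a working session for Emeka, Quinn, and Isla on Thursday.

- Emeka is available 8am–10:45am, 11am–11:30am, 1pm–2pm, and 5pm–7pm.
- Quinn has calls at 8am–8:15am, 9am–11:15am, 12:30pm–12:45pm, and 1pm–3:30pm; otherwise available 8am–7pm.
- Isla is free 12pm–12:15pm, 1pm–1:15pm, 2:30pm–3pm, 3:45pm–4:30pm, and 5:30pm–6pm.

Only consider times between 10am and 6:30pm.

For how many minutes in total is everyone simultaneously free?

Quinn free within 08:00–19:00: 08:15–09:00, 11:15–12:30, 12:45–13:00, 15:30–19:00.
Emeka ∩ Quinn: 08:15–09:00, 11:15–11:30, 17:00–19:00.
Emeka ∩ Quinn ∩ Isla: 17:30–18:00.
Restricted to 10:00–18:30: 17:30–18:00.
Total common minutes: 30.

30 minutes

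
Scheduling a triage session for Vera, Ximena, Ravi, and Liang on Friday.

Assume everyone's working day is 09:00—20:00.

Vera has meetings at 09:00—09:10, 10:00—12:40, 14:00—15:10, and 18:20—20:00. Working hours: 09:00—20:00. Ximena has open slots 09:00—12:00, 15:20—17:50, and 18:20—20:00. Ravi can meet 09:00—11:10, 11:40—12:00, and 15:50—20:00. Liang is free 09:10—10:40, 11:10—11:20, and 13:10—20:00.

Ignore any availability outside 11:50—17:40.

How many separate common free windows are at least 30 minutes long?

1

Vera free within 09:00–20:00: 09:10–10:00, 12:40–14:00, 15:10–18:20.
Vera ∩ Ximena: 09:10–10:00, 15:20–17:50.
Vera ∩ Ximena ∩ Ravi: 09:10–10:00, 15:50–17:50.
Vera ∩ Ximena ∩ Ravi ∩ Liang: 09:10–10:00, 15:50–17:50.
Restricted to 11:50–17:40: 15:50–17:40.
Windows ≥ 30 min: 15:50–17:40.
That's 1 window.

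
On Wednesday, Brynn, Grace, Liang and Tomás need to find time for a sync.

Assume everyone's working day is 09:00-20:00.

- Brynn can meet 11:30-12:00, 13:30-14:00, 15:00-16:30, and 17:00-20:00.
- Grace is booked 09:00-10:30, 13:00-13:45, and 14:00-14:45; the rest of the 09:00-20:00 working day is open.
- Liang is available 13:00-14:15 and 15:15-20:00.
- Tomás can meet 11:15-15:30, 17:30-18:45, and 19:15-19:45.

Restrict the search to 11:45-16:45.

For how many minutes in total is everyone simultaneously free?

30 minutes

Grace free within 09:00–20:00: 10:30–13:00, 13:45–14:00, 14:45–20:00.
Brynn ∩ Grace: 11:30–12:00, 13:45–14:00, 15:00–16:30, 17:00–20:00.
Brynn ∩ Grace ∩ Liang: 13:45–14:00, 15:15–16:30, 17:00–20:00.
Brynn ∩ Grace ∩ Liang ∩ Tomás: 13:45–14:00, 15:15–15:30, 17:30–18:45, 19:15–19:45.
Restricted to 11:45–16:45: 13:45–14:00, 15:15–15:30.
Total common minutes: 15 + 15 = 30.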